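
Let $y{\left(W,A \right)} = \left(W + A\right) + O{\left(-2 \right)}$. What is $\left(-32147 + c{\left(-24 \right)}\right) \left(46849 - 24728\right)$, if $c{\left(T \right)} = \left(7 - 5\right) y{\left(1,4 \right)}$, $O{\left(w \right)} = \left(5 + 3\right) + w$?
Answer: $-710637125$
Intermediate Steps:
$O{\left(w \right)} = 8 + w$
$y{\left(W,A \right)} = 6 + A + W$ ($y{\left(W,A \right)} = \left(W + A\right) + \left(8 - 2\right) = \left(A + W\right) + 6 = 6 + A + W$)
$c{\left(T \right)} = 22$ ($c{\left(T \right)} = \left(7 - 5\right) \left(6 + 4 + 1\right) = 2 \cdot 11 = 22$)
$\left(-32147 + c{\left(-24 \right)}\right) \left(46849 - 24728\right) = \left(-32147 + 22\right) \left(46849 - 24728\right) = \left(-32125\right) 22121 = -710637125$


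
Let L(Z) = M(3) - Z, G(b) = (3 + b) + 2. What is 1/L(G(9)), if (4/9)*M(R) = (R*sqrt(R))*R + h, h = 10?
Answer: -136/18527 + 324*sqrt(3)/18527 ≈ 0.022949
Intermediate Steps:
G(b) = 5 + b
M(R) = 45/2 + 9*R**(5/2)/4 (M(R) = 9*((R*sqrt(R))*R + 10)/4 = 9*(R**(3/2)*R + 10)/4 = 9*(R**(5/2) + 10)/4 = 9*(10 + R**(5/2))/4 = 45/2 + 9*R**(5/2)/4)
L(Z) = 45/2 - Z + 81*sqrt(3)/4 (L(Z) = (45/2 + 9*3**(5/2)/4) - Z = (45/2 + 9*(9*sqrt(3))/4) - Z = (45/2 + 81*sqrt(3)/4) - Z = 45/2 - Z + 81*sqrt(3)/4)
1/L(G(9)) = 1/(45/2 - (5 + 9) + 81*sqrt(3)/4) = 1/(45/2 - 1*14 + 81*sqrt(3)/4) = 1/(45/2 - 14 + 81*sqrt(3)/4) = 1/(17/2 + 81*sqrt(3)/4)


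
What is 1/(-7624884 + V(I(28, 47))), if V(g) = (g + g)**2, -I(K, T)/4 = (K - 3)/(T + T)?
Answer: -2209/16843358756 ≈ -1.3115e-7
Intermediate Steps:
I(K, T) = -2*(-3 + K)/T (I(K, T) = -4*(K - 3)/(T + T) = -4*(-3 + K)/(2*T) = -4*(-3 + K)*1/(2*T) = -2*(-3 + K)/T)
V(g) = 4*g**2 (V(g) = (2*g)**2 = 4*g**2)
1/(-7624884 + V(I(28, 47))) = 1/(-7624884 + 4*(2*(3 - 1*28)/47)**2) = 1/(-7624884 + 4*(2*(1/47)*(3 - 28))**2) = 1/(-7624884 + 4*(2*(1/47)*(-25))**2) = 1/(-7624884 + 4*(-50/47)**2) = 1/(-7624884 + 4*(2500/2209)) = 1/(-7624884 + 10000/2209) = 1/(-16843358756/2209) = -2209/16843358756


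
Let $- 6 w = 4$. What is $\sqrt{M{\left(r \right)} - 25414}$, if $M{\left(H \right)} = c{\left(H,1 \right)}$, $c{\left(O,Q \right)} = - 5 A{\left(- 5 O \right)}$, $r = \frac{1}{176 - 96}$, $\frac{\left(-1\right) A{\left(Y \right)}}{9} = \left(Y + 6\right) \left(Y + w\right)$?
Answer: $\frac{i \sqrt{6555859}}{16} \approx 160.03 i$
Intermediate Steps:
$w = - \frac{2}{3}$ ($w = \left(- \frac{1}{6}\right) 4 = - \frac{2}{3} \approx -0.66667$)
$A{\left(Y \right)} = - 9 \left(6 + Y\right) \left(- \frac{2}{3} + Y\right)$ ($A{\left(Y \right)} = - 9 \left(Y + 6\right) \left(Y - \frac{2}{3}\right) = - 9 \left(6 + Y\right) \left(- \frac{2}{3} + Y\right)$)
$r = \frac{1}{80} \approx 0.0125$
$c{\left(O,Q \right)} = -180 - 1200 O + 1125 O^{2}$ ($c{\left(O,Q \right)} = - 5 \left(36 - 48 \left(- 5 O\right) - 9 \left(- 5 O\right)^{2}\right) = - 5 \left(36 + 240 O - 9 \cdot 25 O^{2}\right) = - 5 \left(36 + 240 O - 225 O^{2}\right) = - 5 \left(36 - 225 O^{2} + 240 O\right) = -180 - 1200 O + 1125 O^{2}$)
$M{\left(H \right)} = -180 - 1200 H + 1125 H^{2}$
$\sqrt{M{\left(r \right)} - 25414} = \sqrt{\left(-180 - 15 + \frac{1125}{6400}\right) - 25414} = \sqrt{\left(-180 - 15 + 1125 \cdot \frac{1}{6400}\right) - 25414} = \sqrt{\left(-180 - 15 + \frac{45}{256}\right) - 25414} = \sqrt{- \frac{49875}{256} - 25414} = \sqrt{- \frac{6555859}{256}} = \frac{i \sqrt{6555859}}{16}$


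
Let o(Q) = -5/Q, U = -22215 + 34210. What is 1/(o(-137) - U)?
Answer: -137/1643310 ≈ -8.3368e-5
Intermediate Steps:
U = 11995
1/(o(-137) - U) = 1/(-5/(-137) - 1*11995) = 1/(-5*(-1/137) - 11995) = 1/(5/137 - 11995) = 1/(-1643310/137) = -137/1643310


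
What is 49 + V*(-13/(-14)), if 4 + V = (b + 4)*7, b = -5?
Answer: 543/14 ≈ 38.786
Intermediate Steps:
V = -11 (V = -4 + (-5 + 4)*7 = -4 - 1*7 = -4 - 7 = -11)
49 + V*(-13/(-14)) = 49 - (-143)/(-14) = 49 - (-143)*(-1)/14 = 49 - 11*13/14 = 49 - 143/14 = 543/14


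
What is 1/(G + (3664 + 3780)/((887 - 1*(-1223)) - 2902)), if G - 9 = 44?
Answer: 198/8633 ≈ 0.022935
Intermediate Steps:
G = 53 (G = 9 + 44 = 53)
1/(G + (3664 + 3780)/((887 - 1*(-1223)) - 2902)) = 1/(53 + (3664 + 3780)/((887 - 1*(-1223)) - 2902)) = 1/(53 + 7444/((887 + 1223) - 2902)) = 1/(53 + 7444/(2110 - 2902)) = 1/(53 + 7444/(-792)) = 1/(53 + 7444*(-1/792)) = 1/(53 - 1861/198) = 1/(8633/198) = 198/8633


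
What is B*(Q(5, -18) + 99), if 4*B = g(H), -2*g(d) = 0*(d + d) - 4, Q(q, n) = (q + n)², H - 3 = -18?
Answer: 134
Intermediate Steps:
H = -15 (H = 3 - 18 = -15)
Q(q, n) = (n + q)²
g(d) = 2 (g(d) = -(0*(d + d) - 4)/2 = -(0*(2*d) - 4)/2 = -(0 - 4)/2 = -½*(-4) = 2)
B = ½ (B = (¼)*2 = ½ ≈ 0.50000)
B*(Q(5, -18) + 99) = ((-18 + 5)² + 99)/2 = ((-13)² + 99)/2 = (169 + 99)/2 = (½)*268 = 134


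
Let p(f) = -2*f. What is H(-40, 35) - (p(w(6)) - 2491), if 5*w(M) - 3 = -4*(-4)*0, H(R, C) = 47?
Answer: 12696/5 ≈ 2539.2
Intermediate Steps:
w(M) = ⅗ (w(M) = ⅗ + (-4*(-4)*0)/5 = ⅗ + (16*0)/5 = ⅗ + (⅕)*0 = ⅗ + 0 = ⅗)
H(-40, 35) - (p(w(6)) - 2491) = 47 - (-2*⅗ - 2491) = 47 - (-6/5 - 2491) = 47 - 1*(-12461/5) = 47 + 12461/5 = 12696/5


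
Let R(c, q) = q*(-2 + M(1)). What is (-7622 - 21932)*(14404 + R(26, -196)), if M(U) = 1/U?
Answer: -431488400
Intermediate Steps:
R(c, q) = -q (R(c, q) = q*(-2 + 1/1) = q*(-2 + 1) = q*(-1) = -q)
(-7622 - 21932)*(14404 + R(26, -196)) = (-7622 - 21932)*(14404 - 1*(-196)) = -29554*(14404 + 196) = -29554*14600 = -431488400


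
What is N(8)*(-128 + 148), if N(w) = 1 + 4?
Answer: 100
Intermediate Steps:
N(w) = 5
N(8)*(-128 + 148) = 5*(-128 + 148) = 5*20 = 100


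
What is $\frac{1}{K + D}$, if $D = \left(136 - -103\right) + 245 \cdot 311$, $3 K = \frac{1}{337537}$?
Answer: $\frac{1012611}{77397909175} \approx 1.3083 \cdot 10^{-5}$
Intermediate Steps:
$K = \frac{1}{1012611}$ ($K = \frac{1}{3 \cdot 337537} = \frac{1}{3} \cdot \frac{1}{337537} = \frac{1}{1012611} \approx 9.8755 \cdot 10^{-7}$)
$D = 76434$ ($D = \left(136 + 103\right) + 76195 = 239 + 76195 = 76434$)
$\frac{1}{K + D} = \frac{1}{\frac{1}{1012611} + 76434} = \frac{1}{\frac{77397909175}{1012611}} = \frac{1012611}{77397909175}$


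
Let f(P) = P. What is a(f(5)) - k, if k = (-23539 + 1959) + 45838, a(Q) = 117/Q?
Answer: -121173/5 ≈ -24235.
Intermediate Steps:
k = 24258 (k = -21580 + 45838 = 24258)
a(f(5)) - k = 117/5 - 1*24258 = 117*(⅕) - 24258 = 117/5 - 24258 = -121173/5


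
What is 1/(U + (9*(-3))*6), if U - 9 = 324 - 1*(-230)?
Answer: 1/401 ≈ 0.0024938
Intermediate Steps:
U = 563 (U = 9 + (324 - 1*(-230)) = 9 + (324 + 230) = 9 + 554 = 563)
1/(U + (9*(-3))*6) = 1/(563 + (9*(-3))*6) = 1/(563 - 27*6) = 1/(563 - 162) = 1/401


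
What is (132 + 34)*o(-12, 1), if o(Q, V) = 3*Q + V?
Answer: -5810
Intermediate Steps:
o(Q, V) = V + 3*Q
(132 + 34)*o(-12, 1) = (132 + 34)*(1 + 3*(-12)) = 166*(1 - 36) = 166*(-35) = -5810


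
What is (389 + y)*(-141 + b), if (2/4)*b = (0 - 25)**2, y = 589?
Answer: 1084602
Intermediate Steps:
b = 1250 (b = 2*(0 - 25)**2 = 2*(-25)**2 = 2*625 = 1250)
(389 + y)*(-141 + b) = (389 + 589)*(-141 + 1250) = 978*1109 = 1084602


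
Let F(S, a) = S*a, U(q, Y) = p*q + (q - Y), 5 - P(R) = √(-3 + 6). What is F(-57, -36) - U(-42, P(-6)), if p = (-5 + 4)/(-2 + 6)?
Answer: 4177/2 - √3 ≈ 2086.8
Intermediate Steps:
P(R) = 5 - √3 (P(R) = 5 - √(-3 + 6) = 5 - √3)
p = -¼ (p = -1/4 = -1*¼ = -¼ ≈ -0.25000)
U(q, Y) = -Y + 3*q/4 (U(q, Y) = -q/4 + (q - Y) = -Y + 3*q/4)
F(-57, -36) - U(-42, P(-6)) = -57*(-36) - (-(5 - √3) + (¾)*(-42)) = 2052 - ((-5 + √3) - 63/2) = 2052 - (-73/2 + √3) = 2052 + (73/2 - √3) = 4177/2 - √3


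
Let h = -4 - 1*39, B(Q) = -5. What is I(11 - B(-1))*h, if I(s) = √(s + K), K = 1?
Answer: -43*√17 ≈ -177.29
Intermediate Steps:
h = -43 (h = -4 - 39 = -43)
I(s) = √(1 + s) (I(s) = √(s + 1) = √(1 + s))
I(11 - B(-1))*h = √(1 + (11 - 1*(-5)))*(-43) = √(1 + (11 + 5))*(-43) = √(1 + 16)*(-43) = √17*(-43) = -43*√17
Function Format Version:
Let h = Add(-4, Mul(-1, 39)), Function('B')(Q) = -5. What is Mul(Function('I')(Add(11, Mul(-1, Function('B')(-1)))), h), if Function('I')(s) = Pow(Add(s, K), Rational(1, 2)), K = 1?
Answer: Mul(-43, Pow(17, Rational(1, 2))) ≈ -177.29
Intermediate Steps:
h = -43 (h = Add(-4, -39) = -43)
Function('I')(s) = Pow(Add(1, s), Rational(1, 2)) (Function('I')(s) = Pow(Add(s, 1), Rational(1, 2)) = Pow(Add(1, s), Rational(1, 2)))
Mul(Function('I')(Add(11, Mul(-1, Function('B')(-1)))), h) = Mul(Pow(Add(1, Add(11, Mul(-1, -5))), Rational(1, 2)), -43) = Mul(Pow(Add(1, Add(11, 5)), Rational(1, 2)), -43) = Mul(Pow(Add(1, 16), Rational(1, 2)), -43) = Mul(Pow(17, Rational(1, 2)), -43) = Mul(-43, Pow(17, Rational(1, 2)))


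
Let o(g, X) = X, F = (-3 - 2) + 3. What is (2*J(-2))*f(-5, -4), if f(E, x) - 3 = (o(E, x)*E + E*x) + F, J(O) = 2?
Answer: 164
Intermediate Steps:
F = -2 (F = -5 + 3 = -2)
f(E, x) = 1 + 2*E*x (f(E, x) = 3 + ((x*E + E*x) - 2) = 3 + ((E*x + E*x) - 2) = 3 + (2*E*x - 2) = 3 + (-2 + 2*E*x) = 1 + 2*E*x)
(2*J(-2))*f(-5, -4) = (2*2)*(1 + 2*(-5)*(-4)) = 4*(1 + 40) = 4*41 = 164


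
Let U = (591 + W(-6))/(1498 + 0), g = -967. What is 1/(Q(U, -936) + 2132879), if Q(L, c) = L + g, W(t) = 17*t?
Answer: 1498/3193604665 ≈ 4.6906e-7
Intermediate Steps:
U = 489/1498 (U = (591 + 17*(-6))/(1498 + 0) = (591 - 102)/1498 = 489*(1/1498) = 489/1498 ≈ 0.32644)
Q(L, c) = -967 + L (Q(L, c) = L - 967 = -967 + L)
1/(Q(U, -936) + 2132879) = 1/((-967 + 489/1498) + 2132879) = 1/(-1448077/1498 + 2132879) = 1/(3193604665/1498) = 1498/3193604665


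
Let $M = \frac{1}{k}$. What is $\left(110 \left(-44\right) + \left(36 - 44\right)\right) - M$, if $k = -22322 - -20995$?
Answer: $- \frac{6433295}{1327} \approx -4848.0$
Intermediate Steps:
$k = -1327$ ($k = -22322 + 20995 = -1327$)
$M = - \frac{1}{1327}$ ($M = \frac{1}{-1327} = - \frac{1}{1327} \approx -0.00075358$)
$\left(110 \left(-44\right) + \left(36 - 44\right)\right) - M = \left(110 \left(-44\right) + \left(36 - 44\right)\right) - - \frac{1}{1327} = \left(-4840 - 8\right) + \frac{1}{1327} = -4848 + \frac{1}{1327} = - \frac{6433295}{1327}$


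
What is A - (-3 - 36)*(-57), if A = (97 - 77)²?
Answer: -1823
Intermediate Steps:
A = 400 (A = 20² = 400)
A - (-3 - 36)*(-57) = 400 - (-3 - 36)*(-57) = 400 - (-39)*(-57) = 400 - 1*2223 = 400 - 2223 = -1823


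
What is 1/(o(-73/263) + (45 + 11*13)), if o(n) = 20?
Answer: 1/208 ≈ 0.0048077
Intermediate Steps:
1/(o(-73/263) + (45 + 11*13)) = 1/(20 + (45 + 11*13)) = 1/(20 + (45 + 143)) = 1/(20 + 188) = 1/208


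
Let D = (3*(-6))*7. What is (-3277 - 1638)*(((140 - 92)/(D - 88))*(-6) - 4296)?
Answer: 2258580120/107 ≈ 2.1108e+7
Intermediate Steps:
D = -126 (D = -18*7 = -126)
(-3277 - 1638)*(((140 - 92)/(D - 88))*(-6) - 4296) = (-3277 - 1638)*(((140 - 92)/(-126 - 88))*(-6) - 4296) = -4915*((48/(-214))*(-6) - 4296) = -4915*((48*(-1/214))*(-6) - 4296) = -4915*(-24/107*(-6) - 4296) = -4915*(144/107 - 4296) = -4915*(-459528/107) = 2258580120/107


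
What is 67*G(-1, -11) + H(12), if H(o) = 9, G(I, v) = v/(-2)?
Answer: 755/2 ≈ 377.50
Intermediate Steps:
G(I, v) = -v/2 (G(I, v) = v*(-½) = -v/2)
67*G(-1, -11) + H(12) = 67*(-½*(-11)) + 9 = 67*(11/2) + 9 = 737/2 + 9 = 755/2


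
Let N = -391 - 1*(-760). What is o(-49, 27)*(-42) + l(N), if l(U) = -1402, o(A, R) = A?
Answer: 656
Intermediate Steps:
N = 369 (N = -391 + 760 = 369)
o(-49, 27)*(-42) + l(N) = -49*(-42) - 1402 = 2058 - 1402 = 656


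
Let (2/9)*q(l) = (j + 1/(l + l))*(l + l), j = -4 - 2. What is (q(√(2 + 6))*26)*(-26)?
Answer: -3042 + 73008*√2 ≈ 1.0021e+5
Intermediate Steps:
j = -6
q(l) = 9*l*(-6 + 1/(2*l)) (q(l) = 9*((-6 + 1/(l + l))*(l + l))/2 = 9*((-6 + 1/(2*l))*(2*l))/2 = 9*(2*l*(-6 + 1/(2*l)))/2 = 9*l*(-6 + 1/(2*l)))
(q(√(2 + 6))*26)*(-26) = ((9/2 - 54*√(2 + 6))*26)*(-26) = ((9/2 - 108*√2)*26)*(-26) = (117 - 2808*√2)*(-26) = -3042 + 73008*√2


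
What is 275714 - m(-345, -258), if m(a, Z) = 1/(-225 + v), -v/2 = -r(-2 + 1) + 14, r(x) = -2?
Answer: 70858499/257 ≈ 2.7571e+5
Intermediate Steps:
v = -32 (v = -2*(-1*(-2) + 14) = -2*(2 + 14) = -2*16 = -32)
m(a, Z) = -1/257 (m(a, Z) = 1/(-225 - 32) = 1/(-257) = -1/257)
275714 - m(-345, -258) = 275714 - 1*(-1/257) = 275714 + 1/257 = 70858499/257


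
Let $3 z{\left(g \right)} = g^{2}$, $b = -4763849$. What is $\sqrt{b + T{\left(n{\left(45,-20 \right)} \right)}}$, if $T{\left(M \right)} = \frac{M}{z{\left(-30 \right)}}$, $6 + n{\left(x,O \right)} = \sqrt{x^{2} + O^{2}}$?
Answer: $\frac{\sqrt{-4287464118 + 15 \sqrt{97}}}{30} \approx 2182.6 i$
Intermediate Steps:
$z{\left(g \right)} = \frac{g^{2}}{3}$
$n{\left(x,O \right)} = -6 + \sqrt{O^{2} + x^{2}}$ ($n{\left(x,O \right)} = -6 + \sqrt{x^{2} + O^{2}} = -6 + \sqrt{O^{2} + x^{2}}$)
$T{\left(M \right)} = \frac{M}{300}$ ($T{\left(M \right)} = \frac{M}{\frac{1}{3} \left(-30\right)^{2}} = \frac{M}{\frac{1}{3} \cdot 900} = \frac{M}{300}$)
$\sqrt{b + T{\left(n{\left(45,-20 \right)} \right)}} = \sqrt{-4763849 + \frac{-6 + \sqrt{\left(-20\right)^{2} + 45^{2}}}{300}} = \sqrt{-4763849 + \frac{-6 + \sqrt{400 + 2025}}{300}} = \sqrt{-4763849 + \frac{-6 + \sqrt{2425}}{300}} = \sqrt{-4763849 + \frac{-6 + 5 \sqrt{97}}{300}} = \sqrt{-4763849 - \left(\frac{1}{50} - \frac{\sqrt{97}}{60}\right)} = \sqrt{- \frac{238192451}{50} + \frac{\sqrt{97}}{60}}$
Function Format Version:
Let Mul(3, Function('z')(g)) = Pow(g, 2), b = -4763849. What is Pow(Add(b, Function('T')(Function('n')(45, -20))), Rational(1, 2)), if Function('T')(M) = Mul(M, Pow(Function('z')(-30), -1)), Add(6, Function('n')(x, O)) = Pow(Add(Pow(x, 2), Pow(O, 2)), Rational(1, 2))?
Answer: Mul(Rational(1, 30), Pow(Add(-4287464118, Mul(15, Pow(97, Rational(1, 2)))), Rational(1, 2))) ≈ Mul(2182.6, I)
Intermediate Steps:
Function('z')(g) = Mul(Rational(1, 3), Pow(g, 2))
Function('n')(x, O) = Add(-6, Pow(Add(Pow(O, 2), Pow(x, 2)), Rational(1, 2))) (Function('n')(x, O) = Add(-6, Pow(Add(Pow(x, 2), Pow(O, 2)), Rational(1, 2))) = Add(-6, Pow(Add(Pow(O, 2), Pow(x, 2)), Rational(1, 2))))
Function('T')(M) = Mul(Rational(1, 300), M) (Function('T')(M) = Mul(M, Pow(Mul(Rational(1, 3), Pow(-30, 2)), -1)) = Mul(M, Pow(Mul(Rational(1, 3), 900), -1)) = Mul(M, Pow(300, -1)) = Mul(M, Rational(1, 300)) = Mul(Rational(1, 300), M))
Pow(Add(b, Function('T')(Function('n')(45, -20))), Rational(1, 2)) = Pow(Add(-4763849, Mul(Rational(1, 300), Add(-6, Pow(Add(Pow(-20, 2), Pow(45, 2)), Rational(1, 2))))), Rational(1, 2)) = Pow(Add(-4763849, Mul(Rational(1, 300), Add(-6, Pow(Add(400, 2025), Rational(1, 2))))), Rational(1, 2)) = Pow(Add(-4763849, Mul(Rational(1, 300), Add(-6, Pow(2425, Rational(1, 2))))), Rational(1, 2)) = Pow(Add(-4763849, Mul(Rational(1, 300), Add(-6, Mul(5, Pow(97, Rational(1, 2)))))), Rational(1, 2)) = Pow(Add(-4763849, Add(Rational(-1, 50), Mul(Rational(1, 60), Pow(97, Rational(1, 2))))), Rational(1, 2)) = Pow(Add(Rational(-238192451, 50), Mul(Rational(1, 60), Pow(97, Rational(1, 2)))), Rational(1, 2))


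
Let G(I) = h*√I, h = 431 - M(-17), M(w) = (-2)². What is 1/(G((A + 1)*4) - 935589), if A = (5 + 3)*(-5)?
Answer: -311863/291785073415 - 854*I*√39/875355220245 ≈ -1.0688e-6 - 6.0926e-9*I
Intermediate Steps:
M(w) = 4
A = -40 (A = 8*(-5) = -40)
h = 427 (h = 431 - 1*4 = 431 - 4 = 427)
G(I) = 427*√I
1/(G((A + 1)*4) - 935589) = 1/(427*√((-40 + 1)*4) - 935589) = 1/(427*√(-39*4) - 935589) = 1/(427*√(-156) - 935589) = 1/(427*(2*I*√39) - 935589) = 1/(854*I*√39 - 935589) = 1/(-935589 + 854*I*√39)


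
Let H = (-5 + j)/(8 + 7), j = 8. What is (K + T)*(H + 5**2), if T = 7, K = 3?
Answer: 252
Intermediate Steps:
H = 1/5 (H = (-5 + 8)/(8 + 7) = 3/15 = 3*(1/15) = 1/5 ≈ 0.20000)
(K + T)*(H + 5**2) = (3 + 7)*(1/5 + 5**2) = 10*(1/5 + 25) = 10*(126/5) = 252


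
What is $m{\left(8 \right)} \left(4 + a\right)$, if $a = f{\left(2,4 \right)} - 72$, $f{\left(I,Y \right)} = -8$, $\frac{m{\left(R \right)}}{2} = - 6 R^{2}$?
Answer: $58368$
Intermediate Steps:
$m{\left(R \right)} = - 12 R^{2}$ ($m{\left(R \right)} = 2 \left(- 6 R^{2}\right) = - 12 R^{2}$)
$a = -80$ ($a = -8 - 72 = -80$)
$m{\left(8 \right)} \left(4 + a\right) = - 12 \cdot 8^{2} \left(4 - 80\right) = \left(-12\right) 64 \left(-76\right) = \left(-768\right) \left(-76\right) = 58368$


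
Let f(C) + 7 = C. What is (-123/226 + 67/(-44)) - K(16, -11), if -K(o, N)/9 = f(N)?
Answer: -815741/4972 ≈ -164.07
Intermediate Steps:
f(C) = -7 + C
K(o, N) = 63 - 9*N (K(o, N) = -9*(-7 + N) = 63 - 9*N)
(-123/226 + 67/(-44)) - K(16, -11) = (-123/226 + 67/(-44)) - (63 - 9*(-11)) = (-123*1/226 + 67*(-1/44)) - (63 + 99) = (-123/226 - 67/44) - 1*162 = -10277/4972 - 162 = -815741/4972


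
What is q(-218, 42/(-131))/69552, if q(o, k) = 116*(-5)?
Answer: -145/17388 ≈ -0.0083391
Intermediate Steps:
q(o, k) = -580
q(-218, 42/(-131))/69552 = -580/69552 = -580*1/69552 = -145/17388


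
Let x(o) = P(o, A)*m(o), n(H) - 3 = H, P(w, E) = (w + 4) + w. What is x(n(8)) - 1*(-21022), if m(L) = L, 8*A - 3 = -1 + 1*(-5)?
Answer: 21308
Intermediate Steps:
A = -3/8 (A = 3/8 + (-1 + 1*(-5))/8 = 3/8 + (-1 - 5)/8 = 3/8 + (⅛)*(-6) = 3/8 - ¾ = -3/8 ≈ -0.37500)
P(w, E) = 4 + 2*w (P(w, E) = (4 + w) + w = 4 + 2*w)
n(H) = 3 + H
x(o) = o*(4 + 2*o) (x(o) = (4 + 2*o)*o = o*(4 + 2*o))
x(n(8)) - 1*(-21022) = 2*(3 + 8)*(2 + (3 + 8)) - 1*(-21022) = 2*11*(2 + 11) + 21022 = 2*11*13 + 21022 = 286 + 21022 = 21308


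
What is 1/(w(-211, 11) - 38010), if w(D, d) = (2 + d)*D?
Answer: -1/40753 ≈ -2.4538e-5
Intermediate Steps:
w(D, d) = D*(2 + d)
1/(w(-211, 11) - 38010) = 1/(-211*(2 + 11) - 38010) = 1/(-211*13 - 38010) = 1/(-2743 - 38010) = 1/(-40753) = -1/40753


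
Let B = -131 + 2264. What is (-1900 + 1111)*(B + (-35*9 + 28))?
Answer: -1456494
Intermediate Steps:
B = 2133
(-1900 + 1111)*(B + (-35*9 + 28)) = (-1900 + 1111)*(2133 + (-35*9 + 28)) = -789*(2133 + (-315 + 28)) = -789*(2133 - 287) = -789*1846 = -1456494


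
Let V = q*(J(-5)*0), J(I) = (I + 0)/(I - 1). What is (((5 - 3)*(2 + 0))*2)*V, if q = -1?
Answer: 0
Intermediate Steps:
J(I) = I/(-1 + I)
V = 0 (V = -(-5/(-1 - 5))*0 = -(-5/(-6))*0 = -(-5*(-⅙))*0 = -5*0/6 = -1*0 = 0)
(((5 - 3)*(2 + 0))*2)*V = (((5 - 3)*(2 + 0))*2)*0 = ((2*2)*2)*0 = (4*2)*0 = 8*0 = 0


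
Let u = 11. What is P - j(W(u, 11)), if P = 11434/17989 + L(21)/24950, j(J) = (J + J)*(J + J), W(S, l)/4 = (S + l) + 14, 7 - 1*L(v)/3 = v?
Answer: -18613550948219/224412775 ≈ -82943.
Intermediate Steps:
L(v) = 21 - 3*v
W(S, l) = 56 + 4*S + 4*l (W(S, l) = 4*((S + l) + 14) = 4*(14 + S + l) = 56 + 4*S + 4*l)
j(J) = 4*J² (j(J) = (2*J)*(2*J) = 4*J²)
P = 142261381/224412775 (P = 11434/17989 + (21 - 3*21)/24950 = 11434*(1/17989) + (21 - 63)*(1/24950) = 11434/17989 - 42*1/24950 = 11434/17989 - 21/12475 = 142261381/224412775 ≈ 0.63393)
P - j(W(u, 11)) = 142261381/224412775 - 4*(56 + 4*11 + 4*11)² = 142261381/224412775 - 4*(56 + 44 + 44)² = 142261381/224412775 - 4*144² = 142261381/224412775 - 4*20736 = 142261381/224412775 - 1*82944 = 142261381/224412775 - 82944 = -18613550948219/224412775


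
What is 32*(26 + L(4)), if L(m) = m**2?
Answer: 1344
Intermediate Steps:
32*(26 + L(4)) = 32*(26 + 4**2) = 32*(26 + 16) = 32*42 = 1344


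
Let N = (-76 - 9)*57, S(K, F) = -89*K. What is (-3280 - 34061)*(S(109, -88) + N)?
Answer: 543162186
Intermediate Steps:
N = -4845 (N = -85*57 = -4845)
(-3280 - 34061)*(S(109, -88) + N) = (-3280 - 34061)*(-89*109 - 4845) = -37341*(-9701 - 4845) = -37341*(-14546) = 543162186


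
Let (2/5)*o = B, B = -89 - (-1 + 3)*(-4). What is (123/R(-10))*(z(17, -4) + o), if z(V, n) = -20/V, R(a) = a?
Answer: 170355/68 ≈ 2505.2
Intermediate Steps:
B = -81 (B = -89 - 2*(-4) = -89 - 1*(-8) = -89 + 8 = -81)
o = -405/2 (o = (5/2)*(-81) = -405/2 ≈ -202.50)
(123/R(-10))*(z(17, -4) + o) = (123/(-10))*(-20/17 - 405/2) = (123*(-⅒))*(-20*1/17 - 405/2) = -123*(-20/17 - 405/2)/10 = -123/10*(-6925/34) = 170355/68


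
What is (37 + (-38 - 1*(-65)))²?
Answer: 4096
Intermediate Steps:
(37 + (-38 - 1*(-65)))² = (37 + (-38 + 65))² = (37 + 27)² = 64² = 4096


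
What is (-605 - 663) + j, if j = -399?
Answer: -1667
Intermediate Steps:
(-605 - 663) + j = (-605 - 663) - 399 = -1268 - 399 = -1667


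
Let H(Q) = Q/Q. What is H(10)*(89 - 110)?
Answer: -21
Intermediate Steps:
H(Q) = 1
H(10)*(89 - 110) = 1*(89 - 110) = 1*(-21) = -21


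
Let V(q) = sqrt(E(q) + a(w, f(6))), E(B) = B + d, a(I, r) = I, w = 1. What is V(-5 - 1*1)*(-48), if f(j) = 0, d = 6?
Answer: -48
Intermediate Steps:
E(B) = 6 + B (E(B) = B + 6 = 6 + B)
V(q) = sqrt(7 + q) (V(q) = sqrt((6 + q) + 1) = sqrt(7 + q))
V(-5 - 1*1)*(-48) = sqrt(7 + (-5 - 1*1))*(-48) = sqrt(7 + (-5 - 1))*(-48) = sqrt(7 - 6)*(-48) = sqrt(1)*(-48) = 1*(-48) = -48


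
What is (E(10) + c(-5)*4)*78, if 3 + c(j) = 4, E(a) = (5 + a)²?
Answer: 17862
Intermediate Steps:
c(j) = 1 (c(j) = -3 + 4 = 1)
(E(10) + c(-5)*4)*78 = ((5 + 10)² + 1*4)*78 = (15² + 4)*78 = (225 + 4)*78 = 229*78 = 17862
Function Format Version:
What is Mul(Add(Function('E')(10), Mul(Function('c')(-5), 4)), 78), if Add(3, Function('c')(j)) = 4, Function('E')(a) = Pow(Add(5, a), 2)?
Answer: 17862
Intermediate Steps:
Function('c')(j) = 1 (Function('c')(j) = Add(-3, 4) = 1)
Mul(Add(Function('E')(10), Mul(Function('c')(-5), 4)), 78) = Mul(Add(Pow(Add(5, 10), 2), Mul(1, 4)), 78) = Mul(Add(Pow(15, 2), 4), 78) = Mul(Add(225, 4), 78) = Mul(229, 78) = 17862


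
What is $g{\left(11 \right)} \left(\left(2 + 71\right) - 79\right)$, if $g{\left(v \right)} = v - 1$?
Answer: $-60$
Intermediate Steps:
$g{\left(v \right)} = -1 + v$
$g{\left(11 \right)} \left(\left(2 + 71\right) - 79\right) = \left(-1 + 11\right) \left(\left(2 + 71\right) - 79\right) = 10 \left(73 - 79\right) = 10 \left(-6\right) = -60$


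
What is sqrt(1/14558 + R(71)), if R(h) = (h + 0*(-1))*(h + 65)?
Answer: sqrt(2046447889342)/14558 ≈ 98.265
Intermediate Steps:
R(h) = h*(65 + h) (R(h) = (h + 0)*(65 + h) = h*(65 + h))
sqrt(1/14558 + R(71)) = sqrt(1/14558 + 71*(65 + 71)) = sqrt(1/14558 + 71*136) = sqrt(1/14558 + 9656) = sqrt(140572049/14558) = sqrt(2046447889342)/14558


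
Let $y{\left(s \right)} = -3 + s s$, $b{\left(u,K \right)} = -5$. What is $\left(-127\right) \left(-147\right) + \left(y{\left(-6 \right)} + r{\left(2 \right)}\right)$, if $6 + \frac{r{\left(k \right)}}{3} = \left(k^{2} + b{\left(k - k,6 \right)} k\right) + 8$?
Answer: $18690$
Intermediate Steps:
$y{\left(s \right)} = -3 + s^{2}$
$r{\left(k \right)} = 6 - 15 k + 3 k^{2}$ ($r{\left(k \right)} = -18 + 3 \left(\left(k^{2} - 5 k\right) + 8\right) = -18 + 3 \left(8 + k^{2} - 5 k\right) = -18 + \left(24 - 15 k + 3 k^{2}\right) = 6 - 15 k + 3 k^{2}$)
$\left(-127\right) \left(-147\right) + \left(y{\left(-6 \right)} + r{\left(2 \right)}\right) = \left(-127\right) \left(-147\right) + \left(\left(-3 + \left(-6\right)^{2}\right) + \left(6 - 30 + 3 \cdot 2^{2}\right)\right) = 18669 + \left(\left(-3 + 36\right) + \left(6 - 30 + 3 \cdot 4\right)\right) = 18669 + \left(33 + \left(6 - 30 + 12\right)\right) = 18669 + \left(33 - 12\right) = 18669 + 21 = 18690$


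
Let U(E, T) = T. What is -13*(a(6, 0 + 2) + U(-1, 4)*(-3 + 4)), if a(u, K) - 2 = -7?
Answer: 13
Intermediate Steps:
a(u, K) = -5 (a(u, K) = 2 - 7 = -5)
-13*(a(6, 0 + 2) + U(-1, 4)*(-3 + 4)) = -13*(-5 + 4*(-3 + 4)) = -13*(-5 + 4*1) = -13*(-5 + 4) = -13*(-1) = 13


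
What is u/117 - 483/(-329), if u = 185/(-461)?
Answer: 3712958/2535039 ≈ 1.4647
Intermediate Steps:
u = -185/461 (u = 185*(-1/461) = -185/461 ≈ -0.40130)
u/117 - 483/(-329) = -185/461/117 - 483/(-329) = -185/461*1/117 - 483*(-1/329) = -185/53937 + 69/47 = 3712958/2535039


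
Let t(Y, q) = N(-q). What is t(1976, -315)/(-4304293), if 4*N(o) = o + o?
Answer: -45/1229798 ≈ -3.6591e-5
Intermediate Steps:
N(o) = o/2 (N(o) = (o + o)/4 = (2*o)/4 = o/2)
t(Y, q) = -q/2 (t(Y, q) = (-q)/2 = -q/2)
t(1976, -315)/(-4304293) = -1/2*(-315)/(-4304293) = (315/2)*(-1/4304293) = -45/1229798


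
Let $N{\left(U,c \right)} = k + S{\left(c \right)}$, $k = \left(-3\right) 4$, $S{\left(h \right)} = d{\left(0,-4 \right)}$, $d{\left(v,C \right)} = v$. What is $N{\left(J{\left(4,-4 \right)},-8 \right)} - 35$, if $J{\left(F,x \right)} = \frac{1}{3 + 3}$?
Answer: $-47$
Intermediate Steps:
$S{\left(h \right)} = 0$
$k = -12$
$J{\left(F,x \right)} = \frac{1}{6}$
$N{\left(U,c \right)} = -12$ ($N{\left(U,c \right)} = -12 + 0 = -12$)
$N{\left(J{\left(4,-4 \right)},-8 \right)} - 35 = -12 - 35 = -47$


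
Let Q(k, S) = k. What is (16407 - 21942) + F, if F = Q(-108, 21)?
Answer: -5643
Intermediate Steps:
F = -108
(16407 - 21942) + F = (16407 - 21942) - 108 = -5535 - 108 = -5643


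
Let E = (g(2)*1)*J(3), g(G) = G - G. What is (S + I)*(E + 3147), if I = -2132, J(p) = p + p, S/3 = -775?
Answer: -14026179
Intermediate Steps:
S = -2325 (S = 3*(-775) = -2325)
J(p) = 2*p
g(G) = 0
E = 0 (E = (0*1)*(2*3) = 0*6 = 0)
(S + I)*(E + 3147) = (-2325 - 2132)*(0 + 3147) = -4457*3147 = -14026179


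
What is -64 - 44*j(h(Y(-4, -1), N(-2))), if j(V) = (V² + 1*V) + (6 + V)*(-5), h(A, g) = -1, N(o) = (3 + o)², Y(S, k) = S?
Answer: 1036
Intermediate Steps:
j(V) = -30 + V² - 4*V (j(V) = (V² + V) + (-30 - 5*V) = (V + V²) + (-30 - 5*V) = -30 + V² - 4*V)
-64 - 44*j(h(Y(-4, -1), N(-2))) = -64 - 44*(-30 + (-1)² - 4*(-1)) = -64 - 44*(-30 + 1 + 4) = -64 - 44*(-25) = -64 + 1100 = 1036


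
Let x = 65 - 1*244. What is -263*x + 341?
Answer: 47418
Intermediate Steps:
x = -179 (x = 65 - 244 = -179)
-263*x + 341 = -263*(-179) + 341 = 47077 + 341 = 47418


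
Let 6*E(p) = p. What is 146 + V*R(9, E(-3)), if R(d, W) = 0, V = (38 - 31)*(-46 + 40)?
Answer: 146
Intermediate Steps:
E(p) = p/6
V = -42 (V = 7*(-6) = -42)
146 + V*R(9, E(-3)) = 146 - 42*0 = 146 + 0 = 146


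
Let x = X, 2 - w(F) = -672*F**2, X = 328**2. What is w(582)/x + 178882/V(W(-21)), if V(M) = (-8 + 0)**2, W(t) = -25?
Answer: 132080793/26896 ≈ 4910.8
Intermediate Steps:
X = 107584
V(M) = 64 (V(M) = (-8)**2 = 64)
w(F) = 2 + 672*F**2 (w(F) = 2 - (-672)*F**2 = 2 + 672*F**2)
x = 107584
w(582)/x + 178882/V(W(-21)) = (2 + 672*582**2)/107584 + 178882/64 = (2 + 672*338724)*(1/107584) + 178882*(1/64) = (2 + 227622528)*(1/107584) + 89441/32 = 227622530*(1/107584) + 89441/32 = 113811265/53792 + 89441/32 = 132080793/26896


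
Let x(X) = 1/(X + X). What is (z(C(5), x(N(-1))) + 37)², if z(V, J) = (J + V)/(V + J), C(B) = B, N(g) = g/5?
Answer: 1444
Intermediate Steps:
N(g) = g/5 (N(g) = g*(⅕) = g/5)
x(X) = 1/(2*X)
z(V, J) = 1 (z(V, J) = (J + V)/(J + V) = 1)
(z(C(5), x(N(-1))) + 37)² = (1 + 37)² = 38² = 1444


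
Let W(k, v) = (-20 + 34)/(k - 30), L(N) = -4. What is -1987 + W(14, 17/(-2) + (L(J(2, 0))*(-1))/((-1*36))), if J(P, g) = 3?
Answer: -15903/8 ≈ -1987.9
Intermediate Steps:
W(k, v) = 14/(-30 + k)
-1987 + W(14, 17/(-2) + (L(J(2, 0))*(-1))/((-1*36))) = -1987 + 14/(-30 + 14) = -1987 + 14/(-16) = -1987 + 14*(-1/16) = -1987 - 7/8 = -15903/8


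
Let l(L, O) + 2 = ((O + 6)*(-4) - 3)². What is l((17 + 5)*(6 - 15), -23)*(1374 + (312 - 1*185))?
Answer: 6338723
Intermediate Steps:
l(L, O) = -2 + (-27 - 4*O)² (l(L, O) = -2 + ((O + 6)*(-4) - 3)² = -2 + ((6 + O)*(-4) - 3)² = -2 + ((-24 - 4*O) - 3)² = -2 + (-27 - 4*O)²)
l((17 + 5)*(6 - 15), -23)*(1374 + (312 - 1*185)) = (-2 + (27 + 4*(-23))²)*(1374 + (312 - 1*185)) = (-2 + (27 - 92)²)*(1374 + (312 - 185)) = (-2 + (-65)²)*(1374 + 127) = (-2 + 4225)*1501 = 4223*1501 = 6338723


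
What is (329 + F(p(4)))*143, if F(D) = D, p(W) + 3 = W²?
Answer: 48906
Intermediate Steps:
p(W) = -3 + W²
(329 + F(p(4)))*143 = (329 + (-3 + 4²))*143 = (329 + (-3 + 16))*143 = (329 + 13)*143 = 342*143 = 48906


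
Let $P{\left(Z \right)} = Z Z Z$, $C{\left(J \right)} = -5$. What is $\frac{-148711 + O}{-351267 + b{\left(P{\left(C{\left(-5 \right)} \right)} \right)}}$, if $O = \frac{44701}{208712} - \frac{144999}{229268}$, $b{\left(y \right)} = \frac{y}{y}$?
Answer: $\frac{1778996880018149}{4202105832461264} \approx 0.42336$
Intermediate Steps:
$P{\left(Z \right)} = Z^{3}$ ($P{\left(Z \right)} = Z^{2} Z = Z^{3}$)
$b{\left(y \right)} = 1$
$O = - \frac{5003630605}{11962745704}$ ($O = 44701 \cdot \frac{1}{208712} - \frac{144999}{229268} = \frac{44701}{208712} - \frac{144999}{229268} = - \frac{5003630605}{11962745704} \approx -0.41827$)
$\frac{-148711 + O}{-351267 + b{\left(P{\left(C{\left(-5 \right)} \right)} \right)}} = \frac{-148711 - \frac{5003630605}{11962745704}}{-351267 + 1} = - \frac{1778996880018149}{11962745704 \left(-351266\right)} = \left(- \frac{1778996880018149}{11962745704}\right) \left(- \frac{1}{351266}\right) = \frac{1778996880018149}{4202105832461264}$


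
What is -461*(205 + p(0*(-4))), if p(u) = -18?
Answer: -86207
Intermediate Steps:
-461*(205 + p(0*(-4))) = -461*(205 - 18) = -461*187 = -86207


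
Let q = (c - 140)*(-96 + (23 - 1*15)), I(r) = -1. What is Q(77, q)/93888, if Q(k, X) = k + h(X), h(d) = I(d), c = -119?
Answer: 19/23472 ≈ 0.00080947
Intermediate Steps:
h(d) = -1
q = 22792 (q = (-119 - 140)*(-96 + (23 - 1*15)) = -259*(-96 + (23 - 15)) = -259*(-96 + 8) = -259*(-88) = 22792)
Q(k, X) = -1 + k (Q(k, X) = k - 1 = -1 + k)
Q(77, q)/93888 = (-1 + 77)/93888 = 76*(1/93888) = 19/23472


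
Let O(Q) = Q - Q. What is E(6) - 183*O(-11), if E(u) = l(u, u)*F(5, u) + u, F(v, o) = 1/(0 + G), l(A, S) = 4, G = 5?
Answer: 34/5 ≈ 6.8000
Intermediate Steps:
F(v, o) = ⅕ (F(v, o) = 1/(0 + 5) = 1/5 = ⅕)
E(u) = ⅘ + u (E(u) = 4*(⅕) + u = ⅘ + u)
O(Q) = 0
E(6) - 183*O(-11) = (⅘ + 6) - 183*0 = 34/5 + 0 = 34/5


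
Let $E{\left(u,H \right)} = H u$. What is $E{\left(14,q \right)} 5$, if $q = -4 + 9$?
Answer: $350$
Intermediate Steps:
$q = 5$
$E{\left(14,q \right)} 5 = 5 \cdot 14 \cdot 5 = 70 \cdot 5 = 350$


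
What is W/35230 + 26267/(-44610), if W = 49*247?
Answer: -1482583/6044655 ≈ -0.24527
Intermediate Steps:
W = 12103
W/35230 + 26267/(-44610) = 12103/35230 + 26267/(-44610) = 12103*(1/35230) + 26267*(-1/44610) = 931/2710 - 26267/44610 = -1482583/6044655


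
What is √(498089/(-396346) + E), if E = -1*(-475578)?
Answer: √74708422757209054/396346 ≈ 689.62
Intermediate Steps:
E = 475578
√(498089/(-396346) + E) = √(498089/(-396346) + 475578) = √(498089*(-1/396346) + 475578) = √(-498089/396346 + 475578) = √(188492939899/396346) = √74708422757209054/396346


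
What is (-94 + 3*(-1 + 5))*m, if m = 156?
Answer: -12792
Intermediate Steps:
(-94 + 3*(-1 + 5))*m = (-94 + 3*(-1 + 5))*156 = (-94 + 3*4)*156 = (-94 + 12)*156 = -82*156 = -12792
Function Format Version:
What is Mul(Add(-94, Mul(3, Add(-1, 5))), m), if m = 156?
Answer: -12792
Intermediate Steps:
Mul(Add(-94, Mul(3, Add(-1, 5))), m) = Mul(Add(-94, Mul(3, Add(-1, 5))), 156) = Mul(Add(-94, Mul(3, 4)), 156) = Mul(Add(-94, 12), 156) = Mul(-82, 156) = -12792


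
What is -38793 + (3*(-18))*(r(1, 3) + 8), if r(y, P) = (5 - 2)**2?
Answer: -39711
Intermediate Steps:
r(y, P) = 9 (r(y, P) = 3**2 = 9)
-38793 + (3*(-18))*(r(1, 3) + 8) = -38793 + (3*(-18))*(9 + 8) = -38793 - 54*17 = -38793 - 918 = -39711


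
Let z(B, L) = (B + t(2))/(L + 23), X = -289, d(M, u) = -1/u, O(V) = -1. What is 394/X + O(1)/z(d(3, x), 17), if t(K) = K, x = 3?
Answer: -7330/289 ≈ -25.363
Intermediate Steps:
z(B, L) = (2 + B)/(23 + L) (z(B, L) = (B + 2)/(L + 23) = (2 + B)/(23 + L))
394/X + O(1)/z(d(3, x), 17) = 394/(-289) - 1/((2 - 1/3)/(23 + 17)) = 394*(-1/289) - 1/((2 - 1*1/3)/40) = -394/289 - 1/((2 - 1/3)/40) = -394/289 - 1/((1/40)*(5/3)) = -394/289 - 1/1/24 = -394/289 - 1*24 = -394/289 - 24 = -7330/289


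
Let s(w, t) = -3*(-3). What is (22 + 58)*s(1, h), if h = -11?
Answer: 720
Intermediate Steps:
s(w, t) = 9
(22 + 58)*s(1, h) = (22 + 58)*9 = 80*9 = 720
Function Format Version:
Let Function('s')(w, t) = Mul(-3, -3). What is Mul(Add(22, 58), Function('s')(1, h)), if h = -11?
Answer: 720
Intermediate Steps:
Function('s')(w, t) = 9
Mul(Add(22, 58), Function('s')(1, h)) = Mul(Add(22, 58), 9) = Mul(80, 9) = 720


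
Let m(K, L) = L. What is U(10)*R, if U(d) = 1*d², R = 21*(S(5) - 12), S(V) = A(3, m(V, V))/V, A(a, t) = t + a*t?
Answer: -16800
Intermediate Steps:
S(V) = 4 (S(V) = (V*(1 + 3))/V = (V*4)/V = (4*V)/V = 4)
R = -168 (R = 21*(4 - 12) = 21*(-8) = -168)
U(d) = d²
U(10)*R = 10²*(-168) = 100*(-168) = -16800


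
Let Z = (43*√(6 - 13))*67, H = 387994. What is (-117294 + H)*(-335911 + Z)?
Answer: -90931107700 + 779886700*I*√7 ≈ -9.0931e+10 + 2.0634e+9*I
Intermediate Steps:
Z = 2881*I*√7 (Z = (43*√(-7))*67 = (43*(I*√7))*67 = (43*I*√7)*67 = 2881*I*√7 ≈ 7622.4*I)
(-117294 + H)*(-335911 + Z) = (-117294 + 387994)*(-335911 + 2881*I*√7) = 270700*(-335911 + 2881*I*√7) = -90931107700 + 779886700*I*√7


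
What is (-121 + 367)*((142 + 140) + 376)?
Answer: 161868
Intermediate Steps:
(-121 + 367)*((142 + 140) + 376) = 246*(282 + 376) = 246*658 = 161868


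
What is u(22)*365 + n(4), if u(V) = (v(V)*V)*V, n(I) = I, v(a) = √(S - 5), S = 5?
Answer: 4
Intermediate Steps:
v(a) = 0 (v(a) = √(5 - 5) = √0 = 0)
u(V) = 0 (u(V) = (0*V)*V = 0*V = 0)
u(22)*365 + n(4) = 0*365 + 4 = 0 + 4 = 4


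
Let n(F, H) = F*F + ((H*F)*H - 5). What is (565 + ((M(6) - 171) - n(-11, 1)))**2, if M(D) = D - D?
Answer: 83521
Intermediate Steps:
M(D) = 0
n(F, H) = -5 + F**2 + F*H**2 (n(F, H) = F**2 + ((F*H)*H - 5) = F**2 + (F*H**2 - 5) = F**2 + (-5 + F*H**2) = -5 + F**2 + F*H**2)
(565 + ((M(6) - 171) - n(-11, 1)))**2 = (565 + ((0 - 171) - (-5 + (-11)**2 - 11*1**2)))**2 = (565 + (-171 - (-5 + 121 - 11*1)))**2 = (565 + (-171 - (-5 + 121 - 11)))**2 = (565 + (-171 - 1*105))**2 = (565 + (-171 - 105))**2 = (565 - 276)**2 = 289**2 = 83521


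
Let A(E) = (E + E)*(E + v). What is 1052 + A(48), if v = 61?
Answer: 11516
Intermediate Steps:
A(E) = 2*E*(61 + E) (A(E) = (E + E)*(E + 61) = (2*E)*(61 + E) = 2*E*(61 + E))
1052 + A(48) = 1052 + 2*48*(61 + 48) = 1052 + 2*48*109 = 1052 + 10464 = 11516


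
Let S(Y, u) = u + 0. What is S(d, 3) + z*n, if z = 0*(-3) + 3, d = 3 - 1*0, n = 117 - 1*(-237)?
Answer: 1065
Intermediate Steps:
n = 354 (n = 117 + 237 = 354)
d = 3 (d = 3 + 0 = 3)
S(Y, u) = u
z = 3 (z = 0 + 3 = 3)
S(d, 3) + z*n = 3 + 3*354 = 3 + 1062 = 1065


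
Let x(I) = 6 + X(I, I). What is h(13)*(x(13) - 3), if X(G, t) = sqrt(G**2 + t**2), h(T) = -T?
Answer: -39 - 169*sqrt(2) ≈ -278.00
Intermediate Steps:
x(I) = 6 + sqrt(2)*sqrt(I**2) (x(I) = 6 + sqrt(I**2 + I**2) = 6 + sqrt(2*I**2) = 6 + sqrt(2)*sqrt(I**2))
h(13)*(x(13) - 3) = (-1*13)*((6 + sqrt(2)*sqrt(13**2)) - 3) = -13*((6 + sqrt(2)*sqrt(169)) - 3) = -13*((6 + sqrt(2)*13) - 3) = -13*((6 + 13*sqrt(2)) - 3) = -13*(3 + 13*sqrt(2)) = -39 - 169*sqrt(2)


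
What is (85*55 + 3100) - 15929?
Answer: -8154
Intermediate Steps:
(85*55 + 3100) - 15929 = (4675 + 3100) - 15929 = 7775 - 15929 = -8154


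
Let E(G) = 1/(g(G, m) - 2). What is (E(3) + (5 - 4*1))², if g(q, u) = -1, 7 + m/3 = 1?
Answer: 4/9 ≈ 0.44444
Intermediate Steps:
m = -18 (m = -21 + 3*1 = -21 + 3 = -18)
E(G) = -⅓ (E(G) = 1/(-1 - 2) = 1/(-3) = -⅓)
(E(3) + (5 - 4*1))² = (-⅓ + (5 - 4*1))² = (-⅓ + (5 - 4))² = (-⅓ + 1)² = (⅔)² = 4/9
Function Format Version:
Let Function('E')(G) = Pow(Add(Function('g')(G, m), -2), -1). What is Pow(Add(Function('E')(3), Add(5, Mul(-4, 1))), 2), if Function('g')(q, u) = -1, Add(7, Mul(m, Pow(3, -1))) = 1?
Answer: Rational(4, 9) ≈ 0.44444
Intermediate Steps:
m = -18 (m = Add(-21, Mul(3, 1)) = Add(-21, 3) = -18)
Function('E')(G) = Rational(-1, 3) (Function('E')(G) = Pow(Add(-1, -2), -1) = Pow(-3, -1) = Rational(-1, 3))
Pow(Add(Function('E')(3), Add(5, Mul(-4, 1))), 2) = Pow(Add(Rational(-1, 3), Add(5, Mul(-4, 1))), 2) = Pow(Add(Rational(-1, 3), Add(5, -4)), 2) = Pow(Add(Rational(-1, 3), 1), 2) = Pow(Rational(2, 3), 2) = Rational(4, 9)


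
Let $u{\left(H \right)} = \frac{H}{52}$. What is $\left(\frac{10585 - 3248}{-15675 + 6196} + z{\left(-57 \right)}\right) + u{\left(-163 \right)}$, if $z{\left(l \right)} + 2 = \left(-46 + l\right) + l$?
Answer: $- \frac{81777697}{492908} \approx -165.91$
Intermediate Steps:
$u{\left(H \right)} = \frac{H}{52}$ ($u{\left(H \right)} = H \frac{1}{52} = \frac{H}{52}$)
$z{\left(l \right)} = -48 + 2 l$ ($z{\left(l \right)} = -2 + \left(\left(-46 + l\right) + l\right) = -2 + \left(-46 + 2 l\right) = -48 + 2 l$)
$\left(\frac{10585 - 3248}{-15675 + 6196} + z{\left(-57 \right)}\right) + u{\left(-163 \right)} = \left(\frac{10585 - 3248}{-15675 + 6196} + \left(-48 + 2 \left(-57\right)\right)\right) + \frac{1}{52} \left(-163\right) = \left(\frac{7337}{-9479} - 162\right) - \frac{163}{52} = \left(7337 \left(- \frac{1}{9479}\right) - 162\right) - \frac{163}{52} = \left(- \frac{7337}{9479} - 162\right) - \frac{163}{52} = - \frac{1542935}{9479} - \frac{163}{52} = - \frac{81777697}{492908}$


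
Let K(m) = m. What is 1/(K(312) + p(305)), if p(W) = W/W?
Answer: 1/313 ≈ 0.0031949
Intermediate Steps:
p(W) = 1
1/(K(312) + p(305)) = 1/(312 + 1) = 1/313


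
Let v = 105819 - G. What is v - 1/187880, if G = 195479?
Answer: -16845320801/187880 ≈ -89660.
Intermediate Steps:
v = -89660 (v = 105819 - 1*195479 = 105819 - 195479 = -89660)
v - 1/187880 = -89660 - 1/187880 = -16845320801/187880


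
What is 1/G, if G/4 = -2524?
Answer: -1/10096 ≈ -9.9049e-5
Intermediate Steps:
G = -10096 (G = 4*(-2524) = -10096)
1/G = 1/(-10096) = -1/10096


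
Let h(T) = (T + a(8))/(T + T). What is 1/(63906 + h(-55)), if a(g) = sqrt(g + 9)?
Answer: 386634325/24708446490604 + 55*sqrt(17)/24708446490604 ≈ 1.5648e-5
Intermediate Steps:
a(g) = sqrt(9 + g)
h(T) = (T + sqrt(17))/(2*T) (h(T) = (T + sqrt(9 + 8))/(T + T) = (T + sqrt(17))/((2*T)) = (T + sqrt(17))*(1/(2*T)) = (T + sqrt(17))/(2*T))
1/(63906 + h(-55)) = 1/(63906 + (1/2)*(-55 + sqrt(17))/(-55)) = 1/(63906 + (1/2)*(-1/55)*(-55 + sqrt(17))) = 1/(63906 + (1/2 - sqrt(17)/110)) = 1/(127813/2 - sqrt(17)/110)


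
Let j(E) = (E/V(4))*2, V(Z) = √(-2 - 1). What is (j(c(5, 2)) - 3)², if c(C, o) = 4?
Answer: -37/3 + 16*I*√3 ≈ -12.333 + 27.713*I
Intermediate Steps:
V(Z) = I*√3 (V(Z) = √(-3) = I*√3)
j(E) = -2*I*E*√3/3 (j(E) = (E/((I*√3)))*2 = (E*(-I*√3/3))*2 = -I*E*√3/3*2 = -2*I*E*√3/3)
(j(c(5, 2)) - 3)² = (-⅔*I*4*√3 - 3)² = (-8*I*√3/3 - 3)² = (-3 - 8*I*√3/3)²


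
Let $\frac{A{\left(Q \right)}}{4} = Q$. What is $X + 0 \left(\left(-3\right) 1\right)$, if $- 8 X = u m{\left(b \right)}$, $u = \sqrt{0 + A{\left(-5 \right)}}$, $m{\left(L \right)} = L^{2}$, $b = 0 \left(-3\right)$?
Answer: $0$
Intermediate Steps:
$A{\left(Q \right)} = 4 Q$
$b = 0$
$u = 2 i \sqrt{5}$ ($u = \sqrt{0 + 4 \left(-5\right)} = \sqrt{0 - 20} = \sqrt{-20} = 2 i \sqrt{5} \approx 4.4721 i$)
$X = 0$ ($X = - \frac{2 i \sqrt{5} \cdot 0^{2}}{8} = - \frac{2 i \sqrt{5} \cdot 0}{8} = \left(- \frac{1}{8}\right) 0 = 0$)
$X + 0 \left(\left(-3\right) 1\right) = 0 + 0 \left(\left(-3\right) 1\right) = 0 + 0 \left(-3\right) = 0 + 0 = 0$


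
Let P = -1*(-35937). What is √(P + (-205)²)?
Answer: √77962 ≈ 279.22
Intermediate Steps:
P = 35937
√(P + (-205)²) = √(35937 + (-205)²) = √(35937 + 42025) = √77962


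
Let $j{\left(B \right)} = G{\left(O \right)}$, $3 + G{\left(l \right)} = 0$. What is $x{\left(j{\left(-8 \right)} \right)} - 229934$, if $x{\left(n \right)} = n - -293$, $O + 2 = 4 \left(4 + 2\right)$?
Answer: $-229644$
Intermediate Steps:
$O = 22$ ($O = -2 + 4 \left(4 + 2\right) = -2 + 4 \cdot 6 = -2 + 24 = 22$)
$G{\left(l \right)} = -3$ ($G{\left(l \right)} = -3 + 0 = -3$)
$j{\left(B \right)} = -3$
$x{\left(n \right)} = 293 + n$ ($x{\left(n \right)} = n + 293 = 293 + n$)
$x{\left(j{\left(-8 \right)} \right)} - 229934 = \left(293 - 3\right) - 229934 = 290 - 229934 = -229644$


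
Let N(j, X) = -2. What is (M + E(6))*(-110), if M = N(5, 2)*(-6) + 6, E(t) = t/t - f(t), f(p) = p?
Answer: -1430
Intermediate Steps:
E(t) = 1 - t (E(t) = t/t - t = 1 - t)
M = 18 (M = -2*(-6) + 6 = 12 + 6 = 18)
(M + E(6))*(-110) = (18 + (1 - 1*6))*(-110) = (18 + (1 - 6))*(-110) = (18 - 5)*(-110) = 13*(-110) = -1430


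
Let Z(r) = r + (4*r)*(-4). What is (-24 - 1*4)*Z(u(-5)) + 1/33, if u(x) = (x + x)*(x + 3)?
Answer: 277201/33 ≈ 8400.0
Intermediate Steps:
u(x) = 2*x*(3 + x) (u(x) = (2*x)*(3 + x) = 2*x*(3 + x))
Z(r) = -15*r (Z(r) = r - 16*r = -15*r)
(-24 - 1*4)*Z(u(-5)) + 1/33 = (-24 - 1*4)*(-30*(-5)*(3 - 5)) + 1/33 = (-24 - 4)*(-30*(-5)*(-2)) + 1/33 = -(-420)*20 + 1/33 = -28*(-300) + 1/33 = 8400 + 1/33 = 277201/33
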